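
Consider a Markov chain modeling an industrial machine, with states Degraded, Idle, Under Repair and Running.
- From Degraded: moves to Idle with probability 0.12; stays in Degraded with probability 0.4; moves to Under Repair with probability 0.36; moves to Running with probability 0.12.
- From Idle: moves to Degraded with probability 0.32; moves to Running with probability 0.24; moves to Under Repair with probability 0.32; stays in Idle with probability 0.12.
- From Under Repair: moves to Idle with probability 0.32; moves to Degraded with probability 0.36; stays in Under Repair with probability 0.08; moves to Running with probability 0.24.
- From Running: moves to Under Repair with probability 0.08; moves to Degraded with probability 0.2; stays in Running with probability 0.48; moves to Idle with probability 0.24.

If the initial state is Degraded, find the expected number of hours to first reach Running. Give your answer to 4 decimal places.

5.7434

Let t(s) be the expected number of hours to first reach Running from state s, with t(Running) = 0. Conditioning on the first hour:
t(Degraded) = 1 + 0.4·t(Degraded) + 0.12·t(Idle) + 0.36·t(Under Repair)
t(Idle) = 1 + 0.32·t(Degraded) + 0.12·t(Idle) + 0.32·t(Under Repair)
t(Under Repair) = 1 + 0.36·t(Degraded) + 0.32·t(Idle) + 0.08·t(Under Repair)
Solving: t(Degraded) = 5.7434, t(Idle) = 5.0799, t(Under Repair) = 5.1013.
Expected hours from Degraded to Running: 5.7434.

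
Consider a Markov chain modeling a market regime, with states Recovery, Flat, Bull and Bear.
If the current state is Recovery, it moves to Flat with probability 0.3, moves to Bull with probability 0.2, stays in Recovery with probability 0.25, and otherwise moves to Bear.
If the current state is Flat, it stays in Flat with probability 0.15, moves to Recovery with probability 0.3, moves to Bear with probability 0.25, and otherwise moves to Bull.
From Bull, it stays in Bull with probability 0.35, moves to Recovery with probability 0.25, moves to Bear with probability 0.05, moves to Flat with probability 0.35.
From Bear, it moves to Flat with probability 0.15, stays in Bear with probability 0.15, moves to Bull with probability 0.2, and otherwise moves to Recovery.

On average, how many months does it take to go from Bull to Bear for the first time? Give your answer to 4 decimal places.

6.2917

Let t(s) be the expected number of months to first reach Bear from state s, with t(Bear) = 0. Conditioning on the first month:
t(Recovery) = 1 + 0.25·t(Recovery) + 0.3·t(Flat) + 0.2·t(Bull)
t(Flat) = 1 + 0.3·t(Recovery) + 0.15·t(Flat) + 0.3·t(Bull)
t(Bull) = 1 + 0.25·t(Recovery) + 0.35·t(Flat) + 0.35·t(Bull)
Solving: t(Recovery) = 5.0883, t(Flat) = 5.1929, t(Bull) = 6.2917.
Expected months from Bull to Bear: 6.2917.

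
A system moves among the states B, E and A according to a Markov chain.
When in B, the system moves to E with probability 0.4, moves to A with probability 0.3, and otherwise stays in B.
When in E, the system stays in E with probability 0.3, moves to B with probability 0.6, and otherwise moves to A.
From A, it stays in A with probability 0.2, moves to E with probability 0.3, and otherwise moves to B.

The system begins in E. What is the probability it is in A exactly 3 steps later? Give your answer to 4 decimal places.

0.2050

Propagate the distribution vector 3 steps from E.
After 0 steps: (0.0000, 1.0000, 0.0000)
After 1 step: (0.6000, 0.3000, 0.1000)
After 2 steps: (0.4100, 0.3600, 0.2300)
After 3 steps: (0.4540, 0.3410, 0.2050)
P(in A after 3 steps) = 0.2050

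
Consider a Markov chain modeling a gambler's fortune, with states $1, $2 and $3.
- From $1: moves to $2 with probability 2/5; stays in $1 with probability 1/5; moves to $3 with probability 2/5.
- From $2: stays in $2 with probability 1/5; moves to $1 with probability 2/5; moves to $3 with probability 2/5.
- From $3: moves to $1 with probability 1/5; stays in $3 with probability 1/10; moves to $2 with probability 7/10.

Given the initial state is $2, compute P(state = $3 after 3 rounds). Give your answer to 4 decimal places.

Propagate the distribution vector 3 rounds from $2.
After 0 rounds: (0.0000, 1.0000, 0.0000)
After 1 round: (0.4000, 0.2000, 0.4000)
After 2 rounds: (0.2400, 0.4800, 0.2800)
After 3 rounds: (0.2960, 0.3880, 0.3160)
P(in $3 after 3 rounds) = 0.3160

0.3160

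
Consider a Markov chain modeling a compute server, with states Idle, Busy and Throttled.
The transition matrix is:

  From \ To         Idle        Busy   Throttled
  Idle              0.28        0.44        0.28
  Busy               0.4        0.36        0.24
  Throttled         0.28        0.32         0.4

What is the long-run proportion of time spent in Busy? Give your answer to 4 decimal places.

0.3739

Let the stationary distribution be π with π = πP and π_1 + π_2 + π_3 = 1.
π_1 = 0.28·π_1 + 0.4·π_2 + 0.28·π_3
π_2 = 0.44·π_1 + 0.36·π_2 + 0.32·π_3
Solving with the normalization constraint gives π = (0.3249, 0.3739, 0.3012).
So the stationary probability of Busy is 0.3739.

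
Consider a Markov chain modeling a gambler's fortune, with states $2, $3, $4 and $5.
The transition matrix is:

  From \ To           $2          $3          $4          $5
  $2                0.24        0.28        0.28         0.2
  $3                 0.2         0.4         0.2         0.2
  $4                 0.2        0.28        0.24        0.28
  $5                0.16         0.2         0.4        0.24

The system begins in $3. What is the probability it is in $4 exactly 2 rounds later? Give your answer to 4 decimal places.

0.2640

Propagate the distribution vector 2 rounds from $3.
After 0 rounds: (0.0000, 1.0000, 0.0000, 0.0000)
After 1 round: (0.2000, 0.4000, 0.2000, 0.2000)
After 2 rounds: (0.2000, 0.3120, 0.2640, 0.2240)
P(in $4 after 2 rounds) = 0.2640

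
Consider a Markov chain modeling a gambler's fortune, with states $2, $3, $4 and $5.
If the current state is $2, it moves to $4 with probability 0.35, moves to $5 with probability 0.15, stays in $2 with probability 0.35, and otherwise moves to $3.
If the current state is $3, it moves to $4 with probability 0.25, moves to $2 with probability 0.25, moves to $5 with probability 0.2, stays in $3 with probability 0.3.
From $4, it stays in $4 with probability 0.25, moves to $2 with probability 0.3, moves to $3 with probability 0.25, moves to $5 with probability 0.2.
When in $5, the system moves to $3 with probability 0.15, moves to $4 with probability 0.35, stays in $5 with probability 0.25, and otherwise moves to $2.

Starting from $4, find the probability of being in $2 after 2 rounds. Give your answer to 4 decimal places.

Propagate the distribution vector 2 rounds from $4.
After 0 rounds: (0.0000, 0.0000, 1.0000, 0.0000)
After 1 round: (0.3000, 0.2500, 0.2500, 0.2000)
After 2 rounds: (0.2925, 0.2125, 0.3000, 0.1950)
P(in $2 after 2 rounds) = 0.2925

0.2925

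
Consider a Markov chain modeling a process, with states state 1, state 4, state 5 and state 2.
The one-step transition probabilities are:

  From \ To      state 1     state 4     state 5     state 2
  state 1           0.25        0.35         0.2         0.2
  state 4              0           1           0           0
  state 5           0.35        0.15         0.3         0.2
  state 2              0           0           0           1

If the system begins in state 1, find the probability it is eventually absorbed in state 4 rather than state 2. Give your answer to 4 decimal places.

Let h(s) be the probability of absorption at state 4 starting from transient state s. Then h(state 4) = 1 and h(state 2) = 0. By first-step analysis:
h(state 1) = 0.25·h(state 1) + 0.35·1 + 0.2·h(state 5) + 0.2·0
h(state 5) = 0.35·h(state 1) + 0.15·1 + 0.3·h(state 5) + 0.2·0
Solving: h(state 1) = 0.6044, h(state 5) = 0.5165.
Starting from state 1, the probability is 0.6044.

0.6044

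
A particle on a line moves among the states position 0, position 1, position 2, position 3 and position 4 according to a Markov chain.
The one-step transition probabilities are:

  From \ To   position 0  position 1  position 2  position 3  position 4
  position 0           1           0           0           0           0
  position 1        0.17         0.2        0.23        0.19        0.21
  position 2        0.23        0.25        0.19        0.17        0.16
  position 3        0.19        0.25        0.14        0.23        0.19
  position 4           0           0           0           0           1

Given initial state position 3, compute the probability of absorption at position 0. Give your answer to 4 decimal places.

0.5031

Let h(s) be the probability of absorption at position 0 starting from transient state s. Then h(position 0) = 1 and h(position 4) = 0. By first-step analysis:
h(position 1) = 0.17·1 + 0.2·h(position 1) + 0.23·h(position 2) + 0.19·h(position 3) + 0.21·0
h(position 2) = 0.23·1 + 0.25·h(position 1) + 0.19·h(position 2) + 0.17·h(position 3) + 0.16·0
h(position 3) = 0.19·1 + 0.25·h(position 1) + 0.14·h(position 2) + 0.23·h(position 3) + 0.19·0
Solving: h(position 1) = 0.4872, h(position 2) = 0.5399, h(position 3) = 0.5031.
Starting from position 3, the probability is 0.5031.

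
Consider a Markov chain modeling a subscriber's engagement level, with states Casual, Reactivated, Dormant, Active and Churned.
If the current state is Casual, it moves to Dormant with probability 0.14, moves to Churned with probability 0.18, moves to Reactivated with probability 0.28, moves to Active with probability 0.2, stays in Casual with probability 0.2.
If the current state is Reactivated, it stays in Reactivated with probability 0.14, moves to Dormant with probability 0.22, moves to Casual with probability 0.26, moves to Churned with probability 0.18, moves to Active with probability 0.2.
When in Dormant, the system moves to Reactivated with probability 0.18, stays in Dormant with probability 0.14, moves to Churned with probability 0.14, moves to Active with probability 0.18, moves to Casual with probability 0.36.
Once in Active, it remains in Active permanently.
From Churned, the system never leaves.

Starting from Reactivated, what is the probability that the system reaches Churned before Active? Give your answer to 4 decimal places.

0.4679

Let h(s) be the probability of absorption at Churned starting from transient state s. Then h(Churned) = 1 and h(Active) = 0. By first-step analysis:
h(Casual) = 0.2·h(Casual) + 0.28·h(Reactivated) + 0.14·h(Dormant) + 0.2·0 + 0.18·1
h(Reactivated) = 0.26·h(Casual) + 0.14·h(Reactivated) + 0.22·h(Dormant) + 0.2·0 + 0.18·1
h(Dormant) = 0.36·h(Casual) + 0.18·h(Reactivated) + 0.14·h(Dormant) + 0.18·0 + 0.14·1
Solving: h(Casual) = 0.4687, h(Reactivated) = 0.4679, h(Dormant) = 0.4569.
Starting from Reactivated, the probability is 0.4679.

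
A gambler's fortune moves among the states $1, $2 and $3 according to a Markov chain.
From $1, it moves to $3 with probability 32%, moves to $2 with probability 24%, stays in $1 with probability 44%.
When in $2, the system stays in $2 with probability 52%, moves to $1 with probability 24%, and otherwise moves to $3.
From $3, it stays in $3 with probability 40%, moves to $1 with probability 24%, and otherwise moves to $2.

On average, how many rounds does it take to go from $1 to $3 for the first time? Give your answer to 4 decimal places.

Let t(s) be the expected number of rounds to first reach $3 from state s, with t($3) = 0. Conditioning on the first round:
t($1) = 1 + 0.44·t($1) + 0.24·t($2)
t($2) = 1 + 0.24·t($1) + 0.52·t($2)
Solving: t($1) = 3.4091, t($2) = 3.7879.
Expected rounds from $1 to $3: 3.4091.

3.4091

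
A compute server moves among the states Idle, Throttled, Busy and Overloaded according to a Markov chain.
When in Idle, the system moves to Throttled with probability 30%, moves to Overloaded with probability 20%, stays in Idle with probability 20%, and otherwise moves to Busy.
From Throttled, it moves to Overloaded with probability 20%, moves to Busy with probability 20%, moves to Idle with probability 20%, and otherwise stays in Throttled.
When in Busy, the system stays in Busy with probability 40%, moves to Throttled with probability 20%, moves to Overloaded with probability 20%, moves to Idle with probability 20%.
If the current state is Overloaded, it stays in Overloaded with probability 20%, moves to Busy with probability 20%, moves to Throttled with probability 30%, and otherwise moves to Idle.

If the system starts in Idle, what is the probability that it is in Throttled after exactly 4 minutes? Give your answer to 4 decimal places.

0.3024

Propagate the distribution vector 4 minutes from Idle.
After 0 minutes: (1.0000, 0.0000, 0.0000, 0.0000)
After 1 minute: (0.2000, 0.3000, 0.3000, 0.2000)
After 2 minutes: (0.2200, 0.3000, 0.2800, 0.2000)
After 3 minutes: (0.2200, 0.3020, 0.2780, 0.2000)
After 4 minutes: (0.2200, 0.3024, 0.2776, 0.2000)
P(in Throttled after 4 minutes) = 0.3024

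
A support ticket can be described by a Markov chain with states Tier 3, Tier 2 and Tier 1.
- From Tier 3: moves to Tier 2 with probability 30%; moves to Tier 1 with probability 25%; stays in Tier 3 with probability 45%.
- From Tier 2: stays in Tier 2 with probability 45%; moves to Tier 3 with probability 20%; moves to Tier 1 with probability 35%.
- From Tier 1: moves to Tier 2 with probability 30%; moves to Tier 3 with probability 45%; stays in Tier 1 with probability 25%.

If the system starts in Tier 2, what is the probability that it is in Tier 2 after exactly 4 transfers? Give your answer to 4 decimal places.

Propagate the distribution vector 4 transfers from Tier 2.
After 0 transfers: (0.0000, 1.0000, 0.0000)
After 1 transfer: (0.2000, 0.4500, 0.3500)
After 2 transfers: (0.3375, 0.3675, 0.2950)
After 3 transfers: (0.3581, 0.3551, 0.2868)
After 4 transfers: (0.3612, 0.3533, 0.2855)
P(in Tier 2 after 4 transfers) = 0.3533

0.3533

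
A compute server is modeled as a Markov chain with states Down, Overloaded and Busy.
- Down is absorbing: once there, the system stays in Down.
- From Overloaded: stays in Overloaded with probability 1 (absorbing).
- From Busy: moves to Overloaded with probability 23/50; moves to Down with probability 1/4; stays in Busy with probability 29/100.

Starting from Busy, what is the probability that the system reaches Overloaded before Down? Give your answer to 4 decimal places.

Let h(s) be the probability of absorption at Overloaded starting from transient state s. Then h(Overloaded) = 1 and h(Down) = 0. By first-step analysis:
h(Busy) = 0.25·0 + 0.46·1 + 0.29·h(Busy)
Solving: h(Busy) = 0.6479.
Starting from Busy, the probability is 0.6479.

0.6479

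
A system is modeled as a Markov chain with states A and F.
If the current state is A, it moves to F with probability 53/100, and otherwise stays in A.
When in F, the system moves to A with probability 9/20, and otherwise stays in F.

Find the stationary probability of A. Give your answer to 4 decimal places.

0.4592

Let the stationary distribution be π with π = πP and π_1 + π_2 = 1.
π_1 = 0.47·π_1 + 0.45·π_2
Solving with the normalization constraint gives π = (0.4592, 0.5408).
So the stationary probability of A is 0.4592.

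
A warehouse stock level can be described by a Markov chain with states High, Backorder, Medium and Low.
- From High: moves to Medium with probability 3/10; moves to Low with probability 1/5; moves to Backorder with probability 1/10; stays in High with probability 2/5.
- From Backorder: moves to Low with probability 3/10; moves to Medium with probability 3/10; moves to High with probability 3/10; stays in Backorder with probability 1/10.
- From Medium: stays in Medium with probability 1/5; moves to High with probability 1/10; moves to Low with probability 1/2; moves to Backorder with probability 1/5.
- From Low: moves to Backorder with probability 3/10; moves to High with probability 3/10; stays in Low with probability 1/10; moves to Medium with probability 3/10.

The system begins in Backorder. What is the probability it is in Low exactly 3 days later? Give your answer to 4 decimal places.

Propagate the distribution vector 3 days from Backorder.
After 0 days: (0.0000, 1.0000, 0.0000, 0.0000)
After 1 day: (0.3000, 0.1000, 0.3000, 0.3000)
After 2 days: (0.2700, 0.1900, 0.2700, 0.2700)
After 3 days: (0.2730, 0.1810, 0.2730, 0.2730)
P(in Low after 3 days) = 0.2730

0.2730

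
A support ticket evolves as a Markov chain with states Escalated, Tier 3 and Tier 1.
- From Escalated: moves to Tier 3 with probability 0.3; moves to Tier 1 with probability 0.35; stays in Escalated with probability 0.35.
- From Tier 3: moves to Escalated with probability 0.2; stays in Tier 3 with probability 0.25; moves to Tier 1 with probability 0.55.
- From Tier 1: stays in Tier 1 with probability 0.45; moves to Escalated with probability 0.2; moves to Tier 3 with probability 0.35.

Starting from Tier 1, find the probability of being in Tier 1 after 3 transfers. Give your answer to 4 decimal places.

0.4575

Propagate the distribution vector 3 transfers from Tier 1.
After 0 transfers: (0.0000, 0.0000, 1.0000)
After 1 transfer: (0.2000, 0.3500, 0.4500)
After 2 transfers: (0.2300, 0.3050, 0.4650)
After 3 transfers: (0.2345, 0.3080, 0.4575)
P(in Tier 1 after 3 transfers) = 0.4575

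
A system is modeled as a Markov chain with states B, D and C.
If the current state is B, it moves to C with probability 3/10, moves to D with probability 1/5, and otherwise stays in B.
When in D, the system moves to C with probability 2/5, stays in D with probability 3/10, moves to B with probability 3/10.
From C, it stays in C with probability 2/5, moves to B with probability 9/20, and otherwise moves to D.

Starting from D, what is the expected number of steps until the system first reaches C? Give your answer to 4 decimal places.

2.7586

Let t(s) be the expected number of steps to first reach C from state s, with t(C) = 0. Conditioning on the first step:
t(B) = 1 + 0.5·t(B) + 0.2·t(D)
t(D) = 1 + 0.3·t(B) + 0.3·t(D)
Solving: t(B) = 3.1034, t(D) = 2.7586.
Expected steps from D to C: 2.7586.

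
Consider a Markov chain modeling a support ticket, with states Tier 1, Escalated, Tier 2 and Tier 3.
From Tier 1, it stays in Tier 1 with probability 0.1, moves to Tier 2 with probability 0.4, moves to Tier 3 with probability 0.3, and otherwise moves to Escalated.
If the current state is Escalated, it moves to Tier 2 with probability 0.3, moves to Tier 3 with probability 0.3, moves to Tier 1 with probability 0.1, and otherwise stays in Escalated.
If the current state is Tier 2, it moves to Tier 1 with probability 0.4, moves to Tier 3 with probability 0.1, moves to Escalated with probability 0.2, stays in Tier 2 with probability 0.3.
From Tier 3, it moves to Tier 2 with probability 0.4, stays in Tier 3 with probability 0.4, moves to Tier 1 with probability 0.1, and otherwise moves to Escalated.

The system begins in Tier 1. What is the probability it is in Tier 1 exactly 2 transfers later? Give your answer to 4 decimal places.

0.2200

Propagate the distribution vector 2 transfers from Tier 1.
After 0 transfers: (1.0000, 0.0000, 0.0000, 0.0000)
After 1 transfer: (0.1000, 0.2000, 0.4000, 0.3000)
After 2 transfers: (0.2200, 0.1900, 0.3400, 0.2500)
P(in Tier 1 after 2 transfers) = 0.2200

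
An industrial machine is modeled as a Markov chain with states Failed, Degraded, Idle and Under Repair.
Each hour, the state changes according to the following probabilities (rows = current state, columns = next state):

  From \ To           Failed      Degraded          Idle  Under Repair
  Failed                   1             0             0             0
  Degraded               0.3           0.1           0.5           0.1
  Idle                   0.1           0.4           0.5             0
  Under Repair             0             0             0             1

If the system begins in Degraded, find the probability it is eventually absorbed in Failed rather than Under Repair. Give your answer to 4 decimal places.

Let h(s) be the probability of absorption at Failed starting from transient state s. Then h(Failed) = 1 and h(Under Repair) = 0. By first-step analysis:
h(Degraded) = 0.3·1 + 0.1·h(Degraded) + 0.5·h(Idle) + 0.1·0
h(Idle) = 0.1·1 + 0.4·h(Degraded) + 0.5·h(Idle)
Solving: h(Degraded) = 0.8000, h(Idle) = 0.8400.
Starting from Degraded, the probability is 0.8000.

0.8000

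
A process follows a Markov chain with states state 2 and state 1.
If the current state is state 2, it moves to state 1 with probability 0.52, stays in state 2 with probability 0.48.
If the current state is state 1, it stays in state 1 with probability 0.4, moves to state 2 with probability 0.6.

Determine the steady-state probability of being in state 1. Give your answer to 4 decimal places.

0.4643

Let the stationary distribution be π with π = πP and π_1 + π_2 = 1.
π_1 = 0.48·π_1 + 0.6·π_2
Solving with the normalization constraint gives π = (0.5357, 0.4643).
So the stationary probability of state 1 is 0.4643.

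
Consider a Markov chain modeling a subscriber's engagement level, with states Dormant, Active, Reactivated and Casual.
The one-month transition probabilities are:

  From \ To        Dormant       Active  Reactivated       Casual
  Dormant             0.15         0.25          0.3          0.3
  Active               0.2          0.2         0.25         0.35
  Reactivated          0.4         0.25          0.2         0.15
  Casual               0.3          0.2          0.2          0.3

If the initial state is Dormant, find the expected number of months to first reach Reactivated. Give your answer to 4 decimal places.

Let t(s) be the expected number of months to first reach Reactivated from state s, with t(Reactivated) = 0. Conditioning on the first month:
t(Dormant) = 1 + 0.15·t(Dormant) + 0.25·t(Active) + 0.3·t(Casual)
t(Active) = 1 + 0.2·t(Dormant) + 0.2·t(Active) + 0.35·t(Casual)
t(Casual) = 1 + 0.3·t(Dormant) + 0.2·t(Active) + 0.3·t(Casual)
Solving: t(Dormant) = 3.8802, t(Active) = 4.0829, t(Casual) = 4.2581.
Expected months from Dormant to Reactivated: 3.8802.

3.8802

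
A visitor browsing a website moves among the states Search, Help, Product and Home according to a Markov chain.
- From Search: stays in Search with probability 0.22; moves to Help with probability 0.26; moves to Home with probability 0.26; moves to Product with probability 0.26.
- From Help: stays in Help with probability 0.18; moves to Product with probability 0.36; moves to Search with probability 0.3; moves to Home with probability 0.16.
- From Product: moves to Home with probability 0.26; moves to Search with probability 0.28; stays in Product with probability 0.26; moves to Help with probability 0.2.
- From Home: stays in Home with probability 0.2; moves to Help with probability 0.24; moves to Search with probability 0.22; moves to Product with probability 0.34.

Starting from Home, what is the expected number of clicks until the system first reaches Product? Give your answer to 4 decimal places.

Let t(s) be the expected number of clicks to first reach Product from state s, with t(Product) = 0. Conditioning on the first click:
t(Search) = 1 + 0.22·t(Search) + 0.26·t(Help) + 0.26·t(Home)
t(Help) = 1 + 0.3·t(Search) + 0.18·t(Help) + 0.16·t(Home)
t(Home) = 1 + 0.22·t(Search) + 0.24·t(Help) + 0.2·t(Home)
Solving: t(Search) = 3.3168, t(Help) = 3.0323, t(Home) = 3.0718.
Expected clicks from Home to Product: 3.0718.

3.0718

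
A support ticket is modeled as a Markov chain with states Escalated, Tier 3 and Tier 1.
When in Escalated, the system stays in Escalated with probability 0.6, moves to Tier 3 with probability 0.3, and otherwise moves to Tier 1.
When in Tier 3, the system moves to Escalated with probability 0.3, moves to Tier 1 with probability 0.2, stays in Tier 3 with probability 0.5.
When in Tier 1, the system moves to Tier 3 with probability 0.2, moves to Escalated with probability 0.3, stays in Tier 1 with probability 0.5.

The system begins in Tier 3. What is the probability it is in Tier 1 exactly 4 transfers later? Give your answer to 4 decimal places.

Propagate the distribution vector 4 transfers from Tier 3.
After 0 transfers: (0.0000, 1.0000, 0.0000)
After 1 transfer: (0.3000, 0.5000, 0.2000)
After 2 transfers: (0.3900, 0.3800, 0.2300)
After 3 transfers: (0.4170, 0.3530, 0.2300)
After 4 transfers: (0.4251, 0.3476, 0.2273)
P(in Tier 1 after 4 transfers) = 0.2273

0.2273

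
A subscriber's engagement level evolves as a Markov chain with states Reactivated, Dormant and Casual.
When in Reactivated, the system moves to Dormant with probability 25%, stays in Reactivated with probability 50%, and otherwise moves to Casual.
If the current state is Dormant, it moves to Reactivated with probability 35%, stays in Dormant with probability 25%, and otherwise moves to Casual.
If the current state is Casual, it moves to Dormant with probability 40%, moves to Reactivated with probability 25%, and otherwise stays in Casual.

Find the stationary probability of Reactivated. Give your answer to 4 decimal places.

Let the stationary distribution be π with π = πP and π_1 + π_2 + π_3 = 1.
π_1 = 0.5·π_1 + 0.35·π_2 + 0.25·π_3
π_2 = 0.25·π_1 + 0.25·π_2 + 0.4·π_3
Solving with the normalization constraint gives π = (0.3732, 0.2991, 0.3276).
So the stationary probability of Reactivated is 0.3732.

0.3732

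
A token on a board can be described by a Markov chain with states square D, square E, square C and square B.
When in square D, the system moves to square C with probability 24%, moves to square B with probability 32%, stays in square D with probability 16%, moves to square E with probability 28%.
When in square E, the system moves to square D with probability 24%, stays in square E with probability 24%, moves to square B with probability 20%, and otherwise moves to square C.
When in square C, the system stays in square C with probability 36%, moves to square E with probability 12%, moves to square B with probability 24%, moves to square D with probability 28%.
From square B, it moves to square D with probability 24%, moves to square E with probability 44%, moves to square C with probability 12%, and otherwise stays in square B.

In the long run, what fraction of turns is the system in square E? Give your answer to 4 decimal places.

0.2652

Let the stationary distribution be π with π = πP and π_1 + π_2 + π_3 + π_4 = 1.
π_1 = 0.16·π_1 + 0.24·π_2 + 0.28·π_3 + 0.24·π_4
π_2 = 0.28·π_1 + 0.24·π_2 + 0.12·π_3 + 0.44·π_4
π_3 = 0.24·π_1 + 0.32·π_2 + 0.36·π_3 + 0.12·π_4
Solving with the normalization constraint gives π = (0.2320, 0.2652, 0.2643, 0.2384).
So the stationary probability of square E is 0.2652.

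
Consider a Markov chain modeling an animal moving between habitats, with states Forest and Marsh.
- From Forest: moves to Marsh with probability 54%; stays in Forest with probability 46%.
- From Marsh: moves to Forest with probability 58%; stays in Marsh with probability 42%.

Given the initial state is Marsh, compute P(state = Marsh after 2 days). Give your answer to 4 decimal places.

Sum over the intermediate state after 1 day:
P = P(Marsh→Forest)·P(Forest→Marsh) + P(Marsh→Marsh)·P(Marsh→Marsh)
  = 0.58×0.54 + 0.42×0.42
  = 0.3132 + 0.1764 = 0.4896

0.4896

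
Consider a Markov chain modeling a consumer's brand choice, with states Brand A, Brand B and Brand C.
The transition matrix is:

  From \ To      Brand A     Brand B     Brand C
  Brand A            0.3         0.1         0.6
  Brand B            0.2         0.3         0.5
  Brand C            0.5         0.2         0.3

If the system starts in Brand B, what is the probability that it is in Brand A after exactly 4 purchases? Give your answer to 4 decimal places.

0.3722

Propagate the distribution vector 4 purchases from Brand B.
After 0 purchases: (0.0000, 1.0000, 0.0000)
After 1 purchase: (0.2000, 0.3000, 0.5000)
After 2 purchases: (0.3700, 0.2100, 0.4200)
After 3 purchases: (0.3630, 0.1840, 0.4530)
After 4 purchases: (0.3722, 0.1821, 0.4457)
P(in Brand A after 4 purchases) = 0.3722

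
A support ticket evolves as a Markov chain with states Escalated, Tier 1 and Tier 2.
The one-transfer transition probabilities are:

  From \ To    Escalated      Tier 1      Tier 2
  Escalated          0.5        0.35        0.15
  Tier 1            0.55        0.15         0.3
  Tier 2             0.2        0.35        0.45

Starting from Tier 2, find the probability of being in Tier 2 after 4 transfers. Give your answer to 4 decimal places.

0.2821

Propagate the distribution vector 4 transfers from Tier 2.
After 0 transfers: (0.0000, 0.0000, 1.0000)
After 1 transfer: (0.2000, 0.3500, 0.4500)
After 2 transfers: (0.3825, 0.2800, 0.3375)
After 3 transfers: (0.4128, 0.2940, 0.2933)
After 4 transfers: (0.4267, 0.2912, 0.2821)
P(in Tier 2 after 4 transfers) = 0.2821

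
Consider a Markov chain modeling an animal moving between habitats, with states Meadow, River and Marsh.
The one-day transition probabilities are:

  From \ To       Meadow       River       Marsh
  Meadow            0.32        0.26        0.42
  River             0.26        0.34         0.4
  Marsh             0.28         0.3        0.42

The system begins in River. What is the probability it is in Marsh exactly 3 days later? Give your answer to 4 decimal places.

Propagate the distribution vector 3 days from River.
After 0 days: (0.0000, 1.0000, 0.0000)
After 1 day: (0.2600, 0.3400, 0.4000)
After 2 days: (0.2836, 0.3032, 0.4132)
After 3 days: (0.2853, 0.3008, 0.4139)
P(in Marsh after 3 days) = 0.4139

0.4139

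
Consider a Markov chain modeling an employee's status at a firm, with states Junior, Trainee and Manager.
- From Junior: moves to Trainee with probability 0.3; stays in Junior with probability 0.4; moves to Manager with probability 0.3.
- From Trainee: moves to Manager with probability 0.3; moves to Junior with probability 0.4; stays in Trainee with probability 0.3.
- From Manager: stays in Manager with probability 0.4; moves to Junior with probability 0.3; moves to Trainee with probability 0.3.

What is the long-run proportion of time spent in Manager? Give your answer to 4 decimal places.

0.3333

Let the stationary distribution be π with π = πP and π_1 + π_2 + π_3 = 1.
π_1 = 0.4·π_1 + 0.4·π_2 + 0.3·π_3
π_2 = 0.3·π_1 + 0.3·π_2 + 0.3·π_3
Solving with the normalization constraint gives π = (0.3667, 0.3000, 0.3333).
So the stationary probability of Manager is 0.3333.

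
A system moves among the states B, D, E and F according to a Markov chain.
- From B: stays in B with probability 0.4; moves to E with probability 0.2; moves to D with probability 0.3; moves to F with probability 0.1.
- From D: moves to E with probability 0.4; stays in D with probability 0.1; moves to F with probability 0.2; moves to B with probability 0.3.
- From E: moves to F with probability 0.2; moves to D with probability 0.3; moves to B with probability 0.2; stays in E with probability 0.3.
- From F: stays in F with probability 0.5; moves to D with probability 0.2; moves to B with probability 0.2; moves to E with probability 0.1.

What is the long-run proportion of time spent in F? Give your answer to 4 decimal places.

0.2459

Let the stationary distribution be π with π = πP and π_1 + π_2 + π_3 + π_4 = 1.
π_1 = 0.4·π_1 + 0.3·π_2 + 0.2·π_3 + 0.2·π_4
π_2 = 0.3·π_1 + 0.1·π_2 + 0.3·π_3 + 0.2·π_4
π_3 = 0.2·π_1 + 0.4·π_2 + 0.3·π_3 + 0.1·π_4
Solving with the normalization constraint gives π = (0.2787, 0.2295, 0.2459, 0.2459).
So the stationary probability of F is 0.2459.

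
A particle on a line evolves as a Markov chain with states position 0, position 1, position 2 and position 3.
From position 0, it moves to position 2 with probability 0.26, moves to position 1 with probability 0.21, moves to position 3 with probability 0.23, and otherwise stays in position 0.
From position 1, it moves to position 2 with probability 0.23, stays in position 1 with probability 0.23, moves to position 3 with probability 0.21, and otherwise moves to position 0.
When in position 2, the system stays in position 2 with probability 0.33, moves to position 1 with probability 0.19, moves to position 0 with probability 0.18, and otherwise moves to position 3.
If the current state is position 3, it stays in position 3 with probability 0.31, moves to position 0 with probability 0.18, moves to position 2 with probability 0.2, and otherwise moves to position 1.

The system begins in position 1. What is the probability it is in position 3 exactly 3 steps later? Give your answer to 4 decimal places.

Propagate the distribution vector 3 steps from position 1.
After 0 steps: (0.0000, 1.0000, 0.0000, 0.0000)
After 1 step: (0.3300, 0.2300, 0.2300, 0.2100)
After 2 steps: (0.2541, 0.2310, 0.2566, 0.2583)
After 3 steps: (0.2451, 0.2353, 0.2555, 0.2640)
P(in position 3 after 3 steps) = 0.2640

0.2640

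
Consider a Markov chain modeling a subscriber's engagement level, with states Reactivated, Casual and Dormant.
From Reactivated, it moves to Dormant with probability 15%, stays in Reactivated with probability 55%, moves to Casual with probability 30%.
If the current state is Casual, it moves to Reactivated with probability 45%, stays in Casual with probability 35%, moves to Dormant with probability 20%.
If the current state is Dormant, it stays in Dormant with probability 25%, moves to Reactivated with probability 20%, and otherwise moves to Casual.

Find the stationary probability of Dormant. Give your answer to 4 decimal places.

0.1869

Let the stationary distribution be π with π = πP and π_1 + π_2 + π_3 = 1.
π_1 = 0.55·π_1 + 0.45·π_2 + 0.2·π_3
π_2 = 0.3·π_1 + 0.35·π_2 + 0.55·π_3
Solving with the normalization constraint gives π = (0.4481, 0.3650, 0.1869).
So the stationary probability of Dormant is 0.1869.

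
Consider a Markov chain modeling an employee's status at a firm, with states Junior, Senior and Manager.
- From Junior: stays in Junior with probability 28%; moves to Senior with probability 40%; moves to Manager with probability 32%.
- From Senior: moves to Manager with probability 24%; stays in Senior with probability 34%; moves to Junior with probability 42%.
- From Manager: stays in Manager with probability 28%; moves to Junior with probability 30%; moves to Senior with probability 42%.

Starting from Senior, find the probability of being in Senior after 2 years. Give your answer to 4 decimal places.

Sum over the intermediate state after 1 year:
P = P(Senior→Junior)·P(Junior→Senior) + P(Senior→Senior)·P(Senior→Senior) + P(Senior→Manager)·P(Manager→Senior)
  = 0.42×0.4 + 0.34×0.34 + 0.24×0.42
  = 0.1680 + 0.1156 + 0.1008 = 0.3844

0.3844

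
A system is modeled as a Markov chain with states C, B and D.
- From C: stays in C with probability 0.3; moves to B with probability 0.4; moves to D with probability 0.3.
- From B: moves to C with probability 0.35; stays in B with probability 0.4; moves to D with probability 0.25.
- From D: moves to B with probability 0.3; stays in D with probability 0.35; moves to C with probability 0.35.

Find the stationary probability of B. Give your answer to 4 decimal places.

0.3704

Let the stationary distribution be π with π = πP and π_1 + π_2 + π_3 = 1.
π_1 = 0.3·π_1 + 0.35·π_2 + 0.35·π_3
π_2 = 0.4·π_1 + 0.4·π_2 + 0.3·π_3
Solving with the normalization constraint gives π = (0.3333, 0.3704, 0.2963).
So the stationary probability of B is 0.3704.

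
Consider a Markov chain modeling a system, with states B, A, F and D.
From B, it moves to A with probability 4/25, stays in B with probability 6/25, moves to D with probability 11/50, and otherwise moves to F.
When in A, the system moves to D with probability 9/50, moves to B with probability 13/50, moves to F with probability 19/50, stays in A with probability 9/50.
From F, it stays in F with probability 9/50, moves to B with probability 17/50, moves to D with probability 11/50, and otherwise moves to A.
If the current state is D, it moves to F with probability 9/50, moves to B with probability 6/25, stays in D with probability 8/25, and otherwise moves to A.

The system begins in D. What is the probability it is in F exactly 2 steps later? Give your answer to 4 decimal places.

0.2800

Propagate the distribution vector 2 steps from D.
After 0 steps: (0.0000, 0.0000, 0.0000, 1.0000)
After 1 step: (0.2400, 0.2600, 0.1800, 0.3200)
After 2 steps: (0.2632, 0.2152, 0.2800, 0.2416)
P(in F after 2 steps) = 0.2800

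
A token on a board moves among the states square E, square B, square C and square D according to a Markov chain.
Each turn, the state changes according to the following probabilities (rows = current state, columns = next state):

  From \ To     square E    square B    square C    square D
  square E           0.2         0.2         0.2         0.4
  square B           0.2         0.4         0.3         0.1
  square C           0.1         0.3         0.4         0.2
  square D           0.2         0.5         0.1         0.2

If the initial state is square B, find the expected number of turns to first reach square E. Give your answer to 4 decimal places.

Let t(s) be the expected number of turns to first reach square E from state s, with t(square E) = 0. Conditioning on the first turn:
t(square B) = 1 + 0.4·t(square B) + 0.3·t(square C) + 0.1·t(square D)
t(square C) = 1 + 0.3·t(square B) + 0.4·t(square C) + 0.2·t(square D)
t(square D) = 1 + 0.5·t(square B) + 0.1·t(square C) + 0.2·t(square D)
Solving: t(square B) = 5.8865, t(square C) = 6.5248, t(square D) = 5.7447.
Expected turns from square B to square E: 5.8865.

5.8865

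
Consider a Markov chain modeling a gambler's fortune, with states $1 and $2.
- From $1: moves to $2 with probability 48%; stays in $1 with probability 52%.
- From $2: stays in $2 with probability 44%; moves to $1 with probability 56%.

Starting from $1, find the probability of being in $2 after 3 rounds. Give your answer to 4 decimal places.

0.4616

Propagate the distribution vector 3 rounds from $1.
After 0 rounds: (1.0000, 0.0000)
After 1 round: (0.5200, 0.4800)
After 2 rounds: (0.5392, 0.4608)
After 3 rounds: (0.5384, 0.4616)
P(in $2 after 3 rounds) = 0.4616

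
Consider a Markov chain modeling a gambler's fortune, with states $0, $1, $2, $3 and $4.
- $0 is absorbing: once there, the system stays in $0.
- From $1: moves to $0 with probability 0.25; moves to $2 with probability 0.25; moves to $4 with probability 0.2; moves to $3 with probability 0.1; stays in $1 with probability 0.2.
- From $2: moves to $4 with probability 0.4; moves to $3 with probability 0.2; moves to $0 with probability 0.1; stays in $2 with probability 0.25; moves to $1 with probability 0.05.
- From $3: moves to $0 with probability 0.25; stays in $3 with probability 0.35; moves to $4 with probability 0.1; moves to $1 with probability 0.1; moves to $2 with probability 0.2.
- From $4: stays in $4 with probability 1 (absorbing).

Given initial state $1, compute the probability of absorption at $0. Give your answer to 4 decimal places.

0.4797

Let h(s) be the probability of absorption at $0 starting from transient state s. Then h($0) = 1 and h($4) = 0. By first-step analysis:
h($1) = 0.25·1 + 0.2·h($1) + 0.25·h($2) + 0.1·h($3) + 0.2·0
h($2) = 0.1·1 + 0.05·h($1) + 0.25·h($2) + 0.2·h($3) + 0.4·0
h($3) = 0.25·1 + 0.1·h($1) + 0.2·h($2) + 0.35·h($3) + 0.1·0
Solving: h($1) = 0.4797, h($2) = 0.3133, h($3) = 0.5548.
Starting from $1, the probability is 0.4797.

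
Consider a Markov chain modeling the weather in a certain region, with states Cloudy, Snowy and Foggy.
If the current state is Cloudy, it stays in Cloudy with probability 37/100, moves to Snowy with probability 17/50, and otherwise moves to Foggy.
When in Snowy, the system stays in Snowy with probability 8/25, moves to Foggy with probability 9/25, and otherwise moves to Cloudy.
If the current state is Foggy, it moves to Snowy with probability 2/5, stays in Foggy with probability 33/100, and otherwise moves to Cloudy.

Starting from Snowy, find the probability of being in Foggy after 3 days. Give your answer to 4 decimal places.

0.3279

Propagate the distribution vector 3 days from Snowy.
After 0 days: (0.0000, 1.0000, 0.0000)
After 1 day: (0.3200, 0.3200, 0.3600)
After 2 days: (0.3180, 0.3552, 0.3268)
After 3 days: (0.3196, 0.3525, 0.3279)
P(in Foggy after 3 days) = 0.3279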